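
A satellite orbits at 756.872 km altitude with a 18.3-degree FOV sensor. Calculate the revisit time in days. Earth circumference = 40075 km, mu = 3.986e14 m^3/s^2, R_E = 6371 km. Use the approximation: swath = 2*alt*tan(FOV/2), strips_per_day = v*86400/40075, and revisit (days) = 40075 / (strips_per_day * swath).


swath = 2*756.872*tan(0.1596976) = 243.8176 km
v = sqrt(mu/r) = 7478.0558 m/s = 7.4781 km/s
strips/day = v*86400/40075 = 7.4781*86400/40075 = 16.1224
coverage/day = strips * swath = 16.1224 * 243.8176 = 3930.9174 km
revisit = 40075 / 3930.9174 = 10.1948 days

10.1948 days


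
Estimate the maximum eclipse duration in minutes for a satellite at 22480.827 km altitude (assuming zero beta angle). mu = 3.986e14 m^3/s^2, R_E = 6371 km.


r = 28851.8270 km
T = 812.8679 min
Eclipse fraction = arcsin(R_E/r)/pi = arcsin(6371.0000/28851.8270)/pi
= arcsin(0.2208179)/pi = 0.07087265
Eclipse duration = 0.07087265 * 812.8679 = 57.6101 min

57.6101 minutes


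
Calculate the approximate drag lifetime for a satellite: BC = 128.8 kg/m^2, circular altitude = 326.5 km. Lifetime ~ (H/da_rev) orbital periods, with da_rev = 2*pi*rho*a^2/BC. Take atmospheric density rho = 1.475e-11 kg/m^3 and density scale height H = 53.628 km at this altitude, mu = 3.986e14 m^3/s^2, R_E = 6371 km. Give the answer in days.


a = R_E + alt = 6697.5000 km = 6.6975e+06 m
da_rev = 2*pi*rho*a^2/BC = 2*pi*1.475e-11*(6.6975e+06)^2/128.8 = 32.276131 m per revolution
N = H/da_rev = 53628.0000 m / 32.276131 m = 1661.5374 revolutions
P = 2*pi*sqrt(a^3/mu) = 5454.8185 s
lifetime = N*P = 1661.5374 * 5454.8185 = 9.0633851e+06 s = 104.9003 days

104.9003 days


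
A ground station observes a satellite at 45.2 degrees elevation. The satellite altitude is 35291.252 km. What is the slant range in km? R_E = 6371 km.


h = 35291.252 km, el = 45.2 deg
d = -R_E*sin(el) + sqrt((R_E*sin(el))^2 + 2*R_E*h + h^2)
d = -6371.0000*sin(0.7888888) + sqrt((6371.0000*0.7095707)^2 + 2*6371.0000*35291.252 + 35291.252^2)
d = 36899.0074 km

36899.0074 km


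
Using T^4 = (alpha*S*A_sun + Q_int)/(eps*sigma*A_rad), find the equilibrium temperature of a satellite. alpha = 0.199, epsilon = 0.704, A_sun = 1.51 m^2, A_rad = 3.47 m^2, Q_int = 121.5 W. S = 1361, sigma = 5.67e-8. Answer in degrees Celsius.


Numerator = alpha*S*A_sun + Q_int = 0.199*1361*1.51 + 121.5 = 530.4669 W
Denominator = eps*sigma*A_rad = 0.704*5.67e-8*3.47 = 1.385113e-07 W/K^4
T^4 = 3.8297735e+09 K^4
T = 248.7673 K = -24.3827 C

-24.3827 degrees Celsius


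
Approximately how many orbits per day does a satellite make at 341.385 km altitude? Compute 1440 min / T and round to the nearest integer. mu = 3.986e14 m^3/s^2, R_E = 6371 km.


r = 6.712385e+06 m
T = 2*pi*sqrt(r^3/mu) = 5473.0134 s = 91.2169 min
revs/day = 1440 / 91.2169 = 15.7866
Rounded: 16 revolutions per day

16 revolutions per day


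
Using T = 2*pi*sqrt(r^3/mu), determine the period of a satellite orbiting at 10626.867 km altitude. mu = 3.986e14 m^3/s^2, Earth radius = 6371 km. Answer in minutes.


r = 16997.8670 km = 1.6997867e+07 m
T = 2*pi*sqrt(r^3/mu) = 2*pi*sqrt(4.9111509e+21 / 3.986e14)
T = 22054.7867 s = 367.5798 min

367.5798 minutes


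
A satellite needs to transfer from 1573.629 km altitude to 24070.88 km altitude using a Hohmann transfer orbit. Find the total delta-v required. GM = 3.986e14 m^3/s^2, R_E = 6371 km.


r1 = 7944.6290 km = 7.944629e+06 m
r2 = 30441.8800 km = 3.044188e+07 m
dv1 = sqrt(mu/r1)*(sqrt(2*r2/(r1+r2)) - 1) = 1837.3454 m/s
dv2 = sqrt(mu/r2)*(1 - sqrt(2*r1/(r1+r2))) = 1290.4695 m/s
total dv = |dv1| + |dv2| = 1837.3454 + 1290.4695 = 3127.8149 m/s = 3.1278 km/s

3.1278 km/s


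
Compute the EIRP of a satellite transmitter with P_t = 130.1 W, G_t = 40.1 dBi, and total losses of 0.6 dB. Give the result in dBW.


Pt = 130.1 W = 21.1428 dBW
EIRP = Pt_dBW + Gt - losses = 21.1428 + 40.1 - 0.6 = 60.6428 dBW

60.6428 dBW


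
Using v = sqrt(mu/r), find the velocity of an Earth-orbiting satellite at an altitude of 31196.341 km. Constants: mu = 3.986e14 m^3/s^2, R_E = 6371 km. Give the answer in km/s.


r = R_E + alt = 6371.0 + 31196.341 = 37567.3410 km = 3.7567341e+07 m
v = sqrt(mu/r) = sqrt(3.986e14 / 3.7567341e+07) = 3257.3424 m/s = 3.2573 km/s

3.2573 km/s


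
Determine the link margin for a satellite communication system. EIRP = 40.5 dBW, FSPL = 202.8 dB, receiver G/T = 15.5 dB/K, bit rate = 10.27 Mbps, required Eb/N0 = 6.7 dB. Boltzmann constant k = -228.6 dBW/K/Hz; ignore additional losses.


C/N0 = EIRP - FSPL + G/T - k = 40.5 - 202.8 + 15.5 - (-228.6)
C/N0 = 81.8000 dB-Hz
R_b = 10.27 Mbps = 1.027e+07 bps -> 10*log10(R_b) = 70.1157 dB-Hz
Eb/N0 = C/N0 - 10*log10(R_b) = 81.8000 - 70.1157 = 11.6843 dB
Margin = Eb/N0 - Eb/N0_req = 11.6843 - 6.7 = 4.9843 dB (link closes)

4.9843 dB


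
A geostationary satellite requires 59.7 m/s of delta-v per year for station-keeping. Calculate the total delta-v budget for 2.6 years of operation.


dV = rate * years = 59.7 * 2.6
dV = 155.2200 m/s

155.2200 m/s


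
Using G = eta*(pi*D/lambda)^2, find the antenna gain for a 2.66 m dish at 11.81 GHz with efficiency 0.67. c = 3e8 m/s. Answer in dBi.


lambda = c/f = 3e8 / 1.181e+10 = 0.0254022 m
G = eta*(pi*D/lambda)^2 = 0.67*(pi*2.66/0.0254022)^2
G = 72509.5328 (linear)
G = 10*log10(72509.5328) = 48.6040 dBi

48.6040 dBi


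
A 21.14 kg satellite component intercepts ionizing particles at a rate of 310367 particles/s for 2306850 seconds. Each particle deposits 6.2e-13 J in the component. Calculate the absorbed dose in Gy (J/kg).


Total energy deposited = rate * time * E_per
  = 310367 * 2306850 * 6.2e-13 = 0.4439015 J
Dose = E_total / mass = 0.4439015 / 21.14
Dose = 0.02099818 Gy

0.0210 Gy


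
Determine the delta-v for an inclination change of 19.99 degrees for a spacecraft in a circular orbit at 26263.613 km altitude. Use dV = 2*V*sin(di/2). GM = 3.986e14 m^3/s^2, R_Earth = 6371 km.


r = 32634.6130 km = 3.2634613e+07 m
V = sqrt(mu/r) = 3494.8570 m/s
di = 19.99 deg = 0.3488913 rad
dV = 2*V*sin(di/2) = 2*3494.8570*sin(0.1744457)
dV = 1213.1504 m/s = 1.2132 km/s

1.2132 km/s


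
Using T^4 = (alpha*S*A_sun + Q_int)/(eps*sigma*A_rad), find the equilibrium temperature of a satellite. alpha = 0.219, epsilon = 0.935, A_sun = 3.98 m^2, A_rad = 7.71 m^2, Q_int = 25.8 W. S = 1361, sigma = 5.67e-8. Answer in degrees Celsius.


Numerator = alpha*S*A_sun + Q_int = 0.219*1361*3.98 + 25.8 = 1212.0748 W
Denominator = eps*sigma*A_rad = 0.935*5.67e-8*7.71 = 4.0874179e-07 W/K^4
T^4 = 2.9653802e+09 K^4
T = 233.3566 K = -39.7934 C

-39.7934 degrees Celsius


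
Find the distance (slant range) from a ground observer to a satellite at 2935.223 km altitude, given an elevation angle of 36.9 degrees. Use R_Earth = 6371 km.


h = 2935.223 km, el = 36.9 deg
d = -R_E*sin(el) + sqrt((R_E*sin(el))^2 + 2*R_E*h + h^2)
d = -6371.0000*sin(0.6440265) + sqrt((6371.0000*0.6004202)^2 + 2*6371.0000*2935.223 + 2935.223^2)
d = 3962.4626 km

3962.4626 km


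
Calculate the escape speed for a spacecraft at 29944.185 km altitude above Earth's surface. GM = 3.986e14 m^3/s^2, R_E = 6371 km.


r = 6371.0 + 29944.185 = 36315.1850 km = 3.6315185e+07 m
v_esc = sqrt(2*mu/r) = sqrt(2*3.986e14 / 3.6315185e+07)
v_esc = 4685.3228 m/s = 4.6853 km/s

4.6853 km/s


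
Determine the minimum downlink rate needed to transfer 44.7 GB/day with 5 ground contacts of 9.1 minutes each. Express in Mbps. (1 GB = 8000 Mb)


total contact time = 5 * 9.1 * 60 = 2730.0000 s
data = 44.7 GB = 357600.0000 Mb
rate = 357600.0000 / 2730.0000 = 130.9890 Mbps

130.9890 Mbps


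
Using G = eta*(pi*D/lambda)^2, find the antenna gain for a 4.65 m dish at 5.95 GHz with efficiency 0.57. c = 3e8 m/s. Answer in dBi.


lambda = c/f = 3e8 / 5.95e+09 = 0.05042017 m
G = eta*(pi*D/lambda)^2 = 0.57*(pi*4.65/0.05042017)^2
G = 47848.8968 (linear)
G = 10*log10(47848.8968) = 46.7987 dBi

46.7987 dBi


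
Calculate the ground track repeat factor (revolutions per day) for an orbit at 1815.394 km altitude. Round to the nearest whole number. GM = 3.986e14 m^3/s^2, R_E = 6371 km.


r = 8.186394e+06 m
T = 2*pi*sqrt(r^3/mu) = 7371.4035 s = 122.8567 min
revs/day = 1440 / 122.8567 = 11.7210
Rounded: 12 revolutions per day

12 revolutions per day


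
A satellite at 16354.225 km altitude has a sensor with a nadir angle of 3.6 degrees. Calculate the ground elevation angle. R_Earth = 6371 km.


r = R_E + alt = 22725.2250 km
Law of sines in the satellite / Earth-center / ground-point triangle:
  sin(nadir)/R_E = sin(90 + el)/r  =>  cos(el) = (r/R_E)*sin(nadir)
cos(el) = (22725.2250 / 6371.0000) * sin(3.6 deg) = 0.2239725
el = arccos(0.2239725) = 77.0575 deg
(Earth-central angle = 90 - nadir - el = 9.3425 deg)

77.0575 degrees


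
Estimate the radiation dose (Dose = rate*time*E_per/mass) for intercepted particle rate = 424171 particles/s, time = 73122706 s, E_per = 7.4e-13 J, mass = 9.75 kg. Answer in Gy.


Total energy deposited = rate * time * E_per
  = 424171 * 73122706 * 7.4e-13 = 22.9522 J
Dose = E_total / mass = 22.9522 / 9.75
Dose = 2.3541 Gy

2.3541 Gy


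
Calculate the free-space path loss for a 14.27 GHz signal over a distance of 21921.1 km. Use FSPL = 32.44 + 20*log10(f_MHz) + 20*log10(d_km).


f = 14.27 GHz = 14270.0000 MHz
d = 21921.1 km
FSPL = 32.44 + 20*log10(14270.0000) + 20*log10(21921.1)
FSPL = 32.44 + 83.0885 + 86.8172
FSPL = 202.3457 dB

202.3457 dB


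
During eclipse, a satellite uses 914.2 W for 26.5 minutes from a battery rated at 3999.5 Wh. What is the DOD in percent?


E_used = P * t / 60 = 914.2 * 26.5 / 60 = 403.7717 Wh
DOD = E_used / E_total * 100 = 403.7717 / 3999.5 * 100
DOD = 10.0956 %

10.0956 %


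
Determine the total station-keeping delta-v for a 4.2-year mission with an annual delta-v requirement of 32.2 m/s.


dV = rate * years = 32.2 * 4.2
dV = 135.2400 m/s

135.2400 m/s


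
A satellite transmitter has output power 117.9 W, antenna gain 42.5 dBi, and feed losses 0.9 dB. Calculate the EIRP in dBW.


Pt = 117.9 W = 20.7151 dBW
EIRP = Pt_dBW + Gt - losses = 20.7151 + 42.5 - 0.9 = 62.3151 dBW

62.3151 dBW


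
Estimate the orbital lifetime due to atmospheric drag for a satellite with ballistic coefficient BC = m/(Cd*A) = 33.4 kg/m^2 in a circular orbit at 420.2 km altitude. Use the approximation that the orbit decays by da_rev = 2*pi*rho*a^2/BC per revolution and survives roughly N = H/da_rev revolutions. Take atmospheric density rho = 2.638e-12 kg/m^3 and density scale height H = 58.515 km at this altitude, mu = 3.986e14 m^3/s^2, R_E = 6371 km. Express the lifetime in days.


a = R_E + alt = 6791.2000 km = 6.7912e+06 m
da_rev = 2*pi*rho*a^2/BC = 2*pi*2.638e-12*(6.7912e+06)^2/33.4 = 22.887652 m per revolution
N = H/da_rev = 58515.0000 m / 22.887652 m = 2556.6188 revolutions
P = 2*pi*sqrt(a^3/mu) = 5569.6897 s
lifetime = N*P = 2556.6188 * 5569.6897 = 1.4239573e+07 s = 164.8099 days

164.8099 days


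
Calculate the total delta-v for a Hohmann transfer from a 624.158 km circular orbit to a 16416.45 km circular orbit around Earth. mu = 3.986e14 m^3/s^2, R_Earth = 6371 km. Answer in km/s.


r1 = 6995.1580 km = 6.995158e+06 m
r2 = 22787.4500 km = 2.278745e+07 m
dv1 = sqrt(mu/r1)*(sqrt(2*r2/(r1+r2)) - 1) = 1789.2862 m/s
dv2 = sqrt(mu/r2)*(1 - sqrt(2*r1/(r1+r2))) = 1315.8458 m/s
total dv = |dv1| + |dv2| = 1789.2862 + 1315.8458 = 3105.1320 m/s = 3.1051 km/s

3.1051 km/s


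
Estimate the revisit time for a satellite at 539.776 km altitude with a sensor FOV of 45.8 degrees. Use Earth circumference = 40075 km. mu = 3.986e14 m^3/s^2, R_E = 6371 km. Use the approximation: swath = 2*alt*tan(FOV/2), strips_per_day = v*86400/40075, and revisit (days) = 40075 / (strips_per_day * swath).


swath = 2*539.776*tan(0.3996804) = 456.0206 km
v = sqrt(mu/r) = 7594.6058 m/s = 7.5946 km/s
strips/day = v*86400/40075 = 7.5946*86400/40075 = 16.3736
coverage/day = strips * swath = 16.3736 * 456.0206 = 7466.7211 km
revisit = 40075 / 7466.7211 = 5.3671 days

5.3671 days


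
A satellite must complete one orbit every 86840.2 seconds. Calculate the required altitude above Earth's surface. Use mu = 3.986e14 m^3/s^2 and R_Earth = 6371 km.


T = 86840.2 s
r = (mu*T^2/(4*pi^2))^(1/3) = (3.986e14 * 86840.2^2 / (4*pi^2))^(1/3)
r = 4.2384435e+07 m = 42384.4348 km
alt = r - R_E = 42384.4348 - 6371 = 36013.4348 km

36013.4348 km


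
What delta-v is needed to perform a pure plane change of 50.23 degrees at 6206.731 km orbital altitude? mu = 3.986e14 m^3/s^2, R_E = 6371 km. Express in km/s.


r = 12577.7310 km = 1.2577731e+07 m
V = sqrt(mu/r) = 5629.4698 m/s
di = 50.23 deg = 0.8766789 rad
dV = 2*V*sin(di/2) = 2*5629.4698*sin(0.4383394)
dV = 4778.7048 m/s = 4.7787 km/s

4.7787 km/s


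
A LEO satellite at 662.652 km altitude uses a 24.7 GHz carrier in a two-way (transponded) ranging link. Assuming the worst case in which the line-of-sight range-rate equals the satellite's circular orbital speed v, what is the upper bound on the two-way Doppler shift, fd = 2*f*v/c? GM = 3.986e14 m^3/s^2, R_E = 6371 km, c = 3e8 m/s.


r = 7.033652e+06 m
v = sqrt(mu/r) = 7527.9757 m/s (worst-case radial velocity)
f = 24.7 GHz = 2.47e+10 Hz
fd = 2*f*v/c = 2*2.47e+10*7527.9757/3.0e+08
fd = 1.2396067e+06 Hz

1.2396e+06 Hz


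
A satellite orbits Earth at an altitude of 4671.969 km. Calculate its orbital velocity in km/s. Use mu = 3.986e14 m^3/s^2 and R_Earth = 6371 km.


r = R_E + alt = 6371.0 + 4671.969 = 11042.9690 km = 1.1042969e+07 m
v = sqrt(mu/r) = sqrt(3.986e14 / 1.1042969e+07) = 6007.9419 m/s = 6.0079 km/s

6.0079 km/s


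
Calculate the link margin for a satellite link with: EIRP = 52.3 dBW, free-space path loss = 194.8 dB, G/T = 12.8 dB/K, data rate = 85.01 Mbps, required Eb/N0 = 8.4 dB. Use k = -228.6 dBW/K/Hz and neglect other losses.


C/N0 = EIRP - FSPL + G/T - k = 52.3 - 194.8 + 12.8 - (-228.6)
C/N0 = 98.9000 dB-Hz
R_b = 85.01 Mbps = 8.501e+07 bps -> 10*log10(R_b) = 79.2947 dB-Hz
Eb/N0 = C/N0 - 10*log10(R_b) = 98.9000 - 79.2947 = 19.6053 dB
Margin = Eb/N0 - Eb/N0_req = 19.6053 - 8.4 = 11.2053 dB (link closes)

11.2053 dB


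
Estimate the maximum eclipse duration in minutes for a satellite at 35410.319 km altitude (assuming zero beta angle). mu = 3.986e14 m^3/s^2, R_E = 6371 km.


r = 41781.3190 km
T = 1416.5542 min
Eclipse fraction = arcsin(R_E/r)/pi = arcsin(6371.0000/41781.3190)/pi
= arcsin(0.1524844)/pi = 0.04872739
Eclipse duration = 0.04872739 * 1416.5542 = 69.0250 min

69.0250 minutes


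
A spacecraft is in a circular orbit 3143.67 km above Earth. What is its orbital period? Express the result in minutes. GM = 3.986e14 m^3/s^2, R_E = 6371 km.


r = 9514.6700 km = 9.51467e+06 m
T = 2*pi*sqrt(r^3/mu) = 2*pi*sqrt(8.6135304e+20 / 3.986e14)
T = 9236.3805 s = 153.9397 min

153.9397 minutes


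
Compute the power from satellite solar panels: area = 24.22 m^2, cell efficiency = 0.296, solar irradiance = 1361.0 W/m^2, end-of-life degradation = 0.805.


P = area * eta * S * degradation
P = 24.22 * 0.296 * 1361.0 * 0.805
P = 7854.5237 W

7854.5237 W


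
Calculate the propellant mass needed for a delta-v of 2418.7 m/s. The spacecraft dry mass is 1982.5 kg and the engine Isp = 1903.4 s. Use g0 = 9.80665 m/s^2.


ve = Isp * g0 = 1903.4 * 9.80665 = 18665.977610 m/s
mass ratio = exp(dv/ve) = exp(2418.7/18665.977610) = 1.13834790
m_prop = m_dry * (mr - 1) = 1982.5 * (1.13834790 - 1)
m_prop = 274.2747 kg

274.2747 kg


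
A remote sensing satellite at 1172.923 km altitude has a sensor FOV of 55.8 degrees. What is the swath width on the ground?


FOV = 55.8 deg = 0.9738937 rad
swath = 2 * alt * tan(FOV/2) = 2 * 1172.923 * tan(0.4869469)
swath = 2 * 1172.923 * 0.5294727
swath = 1242.0615 km

1242.0615 km


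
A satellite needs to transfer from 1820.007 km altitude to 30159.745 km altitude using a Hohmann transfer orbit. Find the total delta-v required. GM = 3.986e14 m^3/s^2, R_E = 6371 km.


r1 = 8191.0070 km = 8.191007e+06 m
r2 = 36530.7450 km = 3.6530745e+07 m
dv1 = sqrt(mu/r1)*(sqrt(2*r2/(r1+r2)) - 1) = 1940.4078 m/s
dv2 = sqrt(mu/r2)*(1 - sqrt(2*r1/(r1+r2))) = 1304.0003 m/s
total dv = |dv1| + |dv2| = 1940.4078 + 1304.0003 = 3244.4081 m/s = 3.2444 km/s

3.2444 km/s


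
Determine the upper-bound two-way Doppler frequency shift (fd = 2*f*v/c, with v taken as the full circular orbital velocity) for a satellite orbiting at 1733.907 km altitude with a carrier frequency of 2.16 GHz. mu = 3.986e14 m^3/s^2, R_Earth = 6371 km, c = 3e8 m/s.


r = 8.104907e+06 m
v = sqrt(mu/r) = 7012.8513 m/s (worst-case radial velocity)
f = 2.16 GHz = 2.16e+09 Hz
fd = 2*f*v/c = 2*2.16e+09*7012.8513/3.0e+08
fd = 100985.0585 Hz

100985.0585 Hz


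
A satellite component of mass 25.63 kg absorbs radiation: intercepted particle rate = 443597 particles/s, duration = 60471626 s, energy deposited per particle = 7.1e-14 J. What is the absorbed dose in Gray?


Total energy deposited = rate * time * E_per
  = 443597 * 60471626 * 7.1e-14 = 1.9046 J
Dose = E_total / mass = 1.9046 / 25.63
Dose = 0.07431047 Gy

0.0743 Gy


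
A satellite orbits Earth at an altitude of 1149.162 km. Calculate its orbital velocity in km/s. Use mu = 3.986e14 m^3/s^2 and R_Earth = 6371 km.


r = R_E + alt = 6371.0 + 1149.162 = 7520.1620 km = 7.520162e+06 m
v = sqrt(mu/r) = sqrt(3.986e14 / 7.520162e+06) = 7280.3968 m/s = 7.2804 km/s

7.2804 km/s


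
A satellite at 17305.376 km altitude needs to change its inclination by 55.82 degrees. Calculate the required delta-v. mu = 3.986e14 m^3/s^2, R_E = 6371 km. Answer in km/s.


r = 23676.3760 km = 2.3676376e+07 m
V = sqrt(mu/r) = 4103.0899 m/s
di = 55.82 deg = 0.9742428 rad
dV = 2*V*sin(di/2) = 2*4103.0899*sin(0.4871214)
dV = 3841.1819 m/s = 3.8412 km/s

3.8412 km/s


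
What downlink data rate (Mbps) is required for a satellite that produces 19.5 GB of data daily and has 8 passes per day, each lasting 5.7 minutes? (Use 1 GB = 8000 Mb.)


total contact time = 8 * 5.7 * 60 = 2736.0000 s
data = 19.5 GB = 156000.0000 Mb
rate = 156000.0000 / 2736.0000 = 57.0175 Mbps

57.0175 Mbps


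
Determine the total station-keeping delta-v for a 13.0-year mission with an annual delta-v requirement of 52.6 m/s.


dV = rate * years = 52.6 * 13.0
dV = 683.8000 m/s

683.8000 m/s


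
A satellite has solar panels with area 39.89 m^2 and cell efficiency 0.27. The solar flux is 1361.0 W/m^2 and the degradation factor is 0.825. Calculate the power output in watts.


P = area * eta * S * degradation
P = 39.89 * 0.27 * 1361.0 * 0.825
P = 12093.1621 W

12093.1621 W


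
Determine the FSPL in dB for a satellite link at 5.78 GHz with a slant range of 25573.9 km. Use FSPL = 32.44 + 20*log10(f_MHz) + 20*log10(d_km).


f = 5.78 GHz = 5780.0000 MHz
d = 25573.9 km
FSPL = 32.44 + 20*log10(5780.0000) + 20*log10(25573.9)
FSPL = 32.44 + 75.2386 + 88.1559
FSPL = 195.8345 dB

195.8345 dB


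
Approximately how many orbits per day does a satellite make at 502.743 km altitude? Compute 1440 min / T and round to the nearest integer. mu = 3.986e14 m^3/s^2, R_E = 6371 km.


r = 6.873743e+06 m
T = 2*pi*sqrt(r^3/mu) = 5671.5421 s = 94.5257 min
revs/day = 1440 / 94.5257 = 15.2340
Rounded: 15 revolutions per day

15 revolutions per day


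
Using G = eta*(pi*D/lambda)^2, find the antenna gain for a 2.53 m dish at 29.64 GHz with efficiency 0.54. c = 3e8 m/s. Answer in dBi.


lambda = c/f = 3e8 / 2.964e+10 = 0.01012146 m
G = eta*(pi*D/lambda)^2 = 0.54*(pi*2.53/0.01012146)^2
G = 333003.2229 (linear)
G = 10*log10(333003.2229) = 55.2245 dBi

55.2245 dBi


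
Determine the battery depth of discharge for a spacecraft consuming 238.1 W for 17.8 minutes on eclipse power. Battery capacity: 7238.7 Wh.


E_used = P * t / 60 = 238.1 * 17.8 / 60 = 70.6363 Wh
DOD = E_used / E_total * 100 = 70.6363 / 7238.7 * 100
DOD = 0.9758152 %

0.9758 %


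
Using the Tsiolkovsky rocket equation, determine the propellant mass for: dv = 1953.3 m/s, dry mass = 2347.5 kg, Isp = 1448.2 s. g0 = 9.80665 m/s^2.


ve = Isp * g0 = 1448.2 * 9.80665 = 14201.990530 m/s
mass ratio = exp(dv/ve) = exp(1953.3/14201.990530) = 1.14744423
m_prop = m_dry * (mr - 1) = 2347.5 * (1.14744423 - 1)
m_prop = 346.1253 kg

346.1253 kg


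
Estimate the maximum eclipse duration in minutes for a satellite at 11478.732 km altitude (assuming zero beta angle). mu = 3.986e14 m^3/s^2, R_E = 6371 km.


r = 17849.7320 km
T = 395.5556 min
Eclipse fraction = arcsin(R_E/r)/pi = arcsin(6371.0000/17849.7320)/pi
= arcsin(0.3569241)/pi = 0.1161745
Eclipse duration = 0.1161745 * 395.5556 = 45.9535 min

45.9535 minutes


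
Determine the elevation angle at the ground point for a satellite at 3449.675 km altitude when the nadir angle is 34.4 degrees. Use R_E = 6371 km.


r = R_E + alt = 9820.6750 km
Law of sines in the satellite / Earth-center / ground-point triangle:
  sin(nadir)/R_E = sin(90 + el)/r  =>  cos(el) = (r/R_E)*sin(nadir)
cos(el) = (9820.6750 / 6371.0000) * sin(34.4 deg) = 0.870877
el = arccos(0.870877) = 29.4393 deg
(Earth-central angle = 90 - nadir - el = 26.1607 deg)

29.4393 degrees


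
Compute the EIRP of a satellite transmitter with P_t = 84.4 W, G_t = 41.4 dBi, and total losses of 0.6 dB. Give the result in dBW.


Pt = 84.4 W = 19.2634 dBW
EIRP = Pt_dBW + Gt - losses = 19.2634 + 41.4 - 0.6 = 60.0634 dBW

60.0634 dBW


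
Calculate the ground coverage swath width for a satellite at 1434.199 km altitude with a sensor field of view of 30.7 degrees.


FOV = 30.7 deg = 0.5358161 rad
swath = 2 * alt * tan(FOV/2) = 2 * 1434.199 * tan(0.267908)
swath = 2 * 1434.199 * 0.2745072
swath = 787.3960 km

787.3960 km


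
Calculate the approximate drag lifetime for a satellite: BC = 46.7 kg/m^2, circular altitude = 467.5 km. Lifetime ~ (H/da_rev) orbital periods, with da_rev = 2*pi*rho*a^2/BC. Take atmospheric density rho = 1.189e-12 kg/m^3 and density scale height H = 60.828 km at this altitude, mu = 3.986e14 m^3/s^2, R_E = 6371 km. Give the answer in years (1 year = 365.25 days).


a = R_E + alt = 6838.5000 km = 6.8385e+06 m
da_rev = 2*pi*rho*a^2/BC = 2*pi*1.189e-12*(6.8385e+06)^2/46.7 = 7.481119 m per revolution
N = H/da_rev = 60828.0000 m / 7.481119 m = 8130.8695 revolutions
P = 2*pi*sqrt(a^3/mu) = 5627.9794 s
lifetime = N*P = 8130.8695 * 5627.9794 = 4.5760366e+07 s = 529.6339 days
years = 529.6339 / 365.25 = 1.4501 years

1.4501 years


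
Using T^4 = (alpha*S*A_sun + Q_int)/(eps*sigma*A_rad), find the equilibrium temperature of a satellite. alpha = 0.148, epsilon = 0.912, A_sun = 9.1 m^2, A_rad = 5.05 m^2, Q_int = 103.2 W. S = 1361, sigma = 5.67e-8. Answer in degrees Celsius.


Numerator = alpha*S*A_sun + Q_int = 0.148*1361*9.1 + 103.2 = 1936.1948 W
Denominator = eps*sigma*A_rad = 0.912*5.67e-8*5.05 = 2.6113752e-07 W/K^4
T^4 = 7.4144642e+09 K^4
T = 293.4404 K = 20.2904 C

20.2904 degrees Celsius


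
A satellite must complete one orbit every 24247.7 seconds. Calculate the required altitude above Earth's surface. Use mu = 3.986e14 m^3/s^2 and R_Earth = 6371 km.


T = 24247.7 s
r = (mu*T^2/(4*pi^2))^(1/3) = (3.986e14 * 24247.7^2 / (4*pi^2))^(1/3)
r = 1.810671e+07 m = 18106.7103 km
alt = r - R_E = 18106.7103 - 6371 = 11735.7103 km

11735.7103 km


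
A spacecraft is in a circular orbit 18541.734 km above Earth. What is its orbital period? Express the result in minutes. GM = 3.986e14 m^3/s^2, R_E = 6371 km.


r = 24912.7340 km = 2.4912734e+07 m
T = 2*pi*sqrt(r^3/mu) = 2*pi*sqrt(1.5461947e+22 / 3.986e14)
T = 39133.0148 s = 652.2169 min

652.2169 minutes


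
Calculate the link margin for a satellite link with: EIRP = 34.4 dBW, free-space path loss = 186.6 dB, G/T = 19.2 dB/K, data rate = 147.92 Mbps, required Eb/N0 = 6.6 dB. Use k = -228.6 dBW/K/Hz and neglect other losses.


C/N0 = EIRP - FSPL + G/T - k = 34.4 - 186.6 + 19.2 - (-228.6)
C/N0 = 95.6000 dB-Hz
R_b = 147.92 Mbps = 1.4792e+08 bps -> 10*log10(R_b) = 81.7003 dB-Hz
Eb/N0 = C/N0 - 10*log10(R_b) = 95.6000 - 81.7003 = 13.8997 dB
Margin = Eb/N0 - Eb/N0_req = 13.8997 - 6.6 = 7.2997 dB (link closes)

7.2997 dB


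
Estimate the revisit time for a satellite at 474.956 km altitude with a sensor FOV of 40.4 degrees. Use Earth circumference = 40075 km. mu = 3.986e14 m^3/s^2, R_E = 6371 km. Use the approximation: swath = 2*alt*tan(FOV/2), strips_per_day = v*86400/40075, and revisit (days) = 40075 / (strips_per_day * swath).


swath = 2*474.956*tan(0.3525565) = 349.4996 km
v = sqrt(mu/r) = 7630.4754 m/s = 7.6305 km/s
strips/day = v*86400/40075 = 7.6305*86400/40075 = 16.4510
coverage/day = strips * swath = 16.4510 * 349.4996 = 5749.6108 km
revisit = 40075 / 5749.6108 = 6.9700 days

6.9700 days


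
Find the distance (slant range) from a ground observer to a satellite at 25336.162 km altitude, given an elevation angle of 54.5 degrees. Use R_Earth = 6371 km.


h = 25336.162 km, el = 54.5 deg
d = -R_E*sin(el) + sqrt((R_E*sin(el))^2 + 2*R_E*h + h^2)
d = -6371.0000*sin(0.9512044) + sqrt((6371.0000*0.8141155)^2 + 2*6371.0000*25336.162 + 25336.162^2)
d = 26303.8504 km

26303.8504 km


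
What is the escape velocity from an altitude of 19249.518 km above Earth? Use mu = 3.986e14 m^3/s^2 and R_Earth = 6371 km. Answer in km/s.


r = 6371.0 + 19249.518 = 25620.5180 km = 2.5620518e+07 m
v_esc = sqrt(2*mu/r) = sqrt(2*3.986e14 / 2.5620518e+07)
v_esc = 5578.1436 m/s = 5.5781 km/s

5.5781 km/s


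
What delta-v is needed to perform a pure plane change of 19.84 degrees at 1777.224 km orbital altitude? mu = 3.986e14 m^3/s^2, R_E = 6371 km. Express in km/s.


r = 8148.2240 km = 8.148224e+06 m
V = sqrt(mu/r) = 6994.1858 m/s
di = 19.84 deg = 0.3462733 rad
dV = 2*V*sin(di/2) = 2*6994.1858*sin(0.1731367)
dV = 2409.8182 m/s = 2.4098 km/s

2.4098 km/s


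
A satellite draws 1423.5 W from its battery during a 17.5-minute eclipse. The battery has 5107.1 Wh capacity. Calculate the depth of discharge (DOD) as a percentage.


E_used = P * t / 60 = 1423.5 * 17.5 / 60 = 415.1875 Wh
DOD = E_used / E_total * 100 = 415.1875 / 5107.1 * 100
DOD = 8.1296 %

8.1296 %


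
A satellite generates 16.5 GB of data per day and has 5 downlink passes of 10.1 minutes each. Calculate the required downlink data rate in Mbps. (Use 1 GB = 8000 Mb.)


total contact time = 5 * 10.1 * 60 = 3030.0000 s
data = 16.5 GB = 132000.0000 Mb
rate = 132000.0000 / 3030.0000 = 43.5644 Mbps

43.5644 Mbps


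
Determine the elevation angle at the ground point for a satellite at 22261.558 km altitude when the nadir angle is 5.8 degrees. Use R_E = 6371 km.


r = R_E + alt = 28632.5580 km
Law of sines in the satellite / Earth-center / ground-point triangle:
  sin(nadir)/R_E = sin(90 + el)/r  =>  cos(el) = (r/R_E)*sin(nadir)
cos(el) = (28632.5580 / 6371.0000) * sin(5.8 deg) = 0.4541674
el = arccos(0.4541674) = 62.9886 deg
(Earth-central angle = 90 - nadir - el = 21.2114 deg)

62.9886 degrees


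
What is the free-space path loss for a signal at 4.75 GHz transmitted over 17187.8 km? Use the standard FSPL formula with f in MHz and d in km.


f = 4.75 GHz = 4750.0000 MHz
d = 17187.8 km
FSPL = 32.44 + 20*log10(4750.0000) + 20*log10(17187.8)
FSPL = 32.44 + 73.5339 + 84.7044
FSPL = 190.6783 dB

190.6783 dB


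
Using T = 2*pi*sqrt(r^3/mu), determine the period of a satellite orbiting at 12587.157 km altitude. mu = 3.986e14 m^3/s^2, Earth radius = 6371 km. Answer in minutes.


r = 18958.1570 km = 1.8958157e+07 m
T = 2*pi*sqrt(r^3/mu) = 2*pi*sqrt(6.8137838e+21 / 3.986e14)
T = 25977.9810 s = 432.9663 min

432.9663 minutes


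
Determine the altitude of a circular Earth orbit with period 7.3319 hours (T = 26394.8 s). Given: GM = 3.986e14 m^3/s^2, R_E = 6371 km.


T = 26394.8 s
r = (mu*T^2/(4*pi^2))^(1/3) = (3.986e14 * 26394.8^2 / (4*pi^2))^(1/3)
r = 1.9160409e+07 m = 19160.4087 km
alt = r - R_E = 19160.4087 - 6371 = 12789.4087 km

12789.4087 km


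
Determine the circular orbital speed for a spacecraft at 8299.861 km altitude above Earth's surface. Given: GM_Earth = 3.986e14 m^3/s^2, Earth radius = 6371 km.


r = R_E + alt = 6371.0 + 8299.861 = 14670.8610 km = 1.4670861e+07 m
v = sqrt(mu/r) = sqrt(3.986e14 / 1.4670861e+07) = 5212.4373 m/s = 5.2124 km/s

5.2124 km/s


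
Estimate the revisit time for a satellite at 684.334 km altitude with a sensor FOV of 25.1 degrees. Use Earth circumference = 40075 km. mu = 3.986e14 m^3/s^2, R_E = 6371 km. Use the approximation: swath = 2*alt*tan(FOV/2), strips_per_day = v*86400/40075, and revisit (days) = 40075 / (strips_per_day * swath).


swath = 2*684.334*tan(0.2190388) = 304.6797 km
v = sqrt(mu/r) = 7516.3996 m/s = 7.5164 km/s
strips/day = v*86400/40075 = 7.5164*86400/40075 = 16.2050
coverage/day = strips * swath = 16.2050 * 304.6797 = 4937.3467 km
revisit = 40075 / 4937.3467 = 8.1167 days

8.1167 days


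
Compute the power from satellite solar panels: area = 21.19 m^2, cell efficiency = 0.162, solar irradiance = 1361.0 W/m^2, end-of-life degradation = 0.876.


P = area * eta * S * degradation
P = 21.19 * 0.162 * 1361.0 * 0.876
P = 4092.6839 W

4092.6839 W


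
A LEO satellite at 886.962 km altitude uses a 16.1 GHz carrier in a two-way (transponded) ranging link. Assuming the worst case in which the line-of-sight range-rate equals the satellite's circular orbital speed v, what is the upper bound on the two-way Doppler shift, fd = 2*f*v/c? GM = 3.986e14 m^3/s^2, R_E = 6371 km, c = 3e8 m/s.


r = 7.257962e+06 m
v = sqrt(mu/r) = 7410.7353 m/s (worst-case radial velocity)
f = 16.1 GHz = 1.61e+10 Hz
fd = 2*f*v/c = 2*1.61e+10*7410.7353/3.0e+08
fd = 795418.9239 Hz

795418.9239 Hz


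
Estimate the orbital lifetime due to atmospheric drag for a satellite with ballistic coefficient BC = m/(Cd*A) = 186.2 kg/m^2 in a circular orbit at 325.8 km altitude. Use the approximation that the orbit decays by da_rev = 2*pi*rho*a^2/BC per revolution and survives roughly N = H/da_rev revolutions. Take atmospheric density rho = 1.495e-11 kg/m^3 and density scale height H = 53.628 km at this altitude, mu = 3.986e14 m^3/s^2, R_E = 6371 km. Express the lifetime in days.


a = R_E + alt = 6696.8000 km = 6.6968e+06 m
da_rev = 2*pi*rho*a^2/BC = 2*pi*1.495e-11*(6.6968e+06)^2/186.2 = 22.624346 m per revolution
N = H/da_rev = 53628.0000 m / 22.624346 m = 2370.3668 revolutions
P = 2*pi*sqrt(a^3/mu) = 5453.9633 s
lifetime = N*P = 2370.3668 * 5453.9633 = 1.2927894e+07 s = 149.6284 days

149.6284 days


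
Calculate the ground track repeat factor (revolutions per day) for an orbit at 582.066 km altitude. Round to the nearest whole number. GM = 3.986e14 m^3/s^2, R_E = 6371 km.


r = 6.953066e+06 m
T = 2*pi*sqrt(r^3/mu) = 5769.9991 s = 96.1667 min
revs/day = 1440 / 96.1667 = 14.9740
Rounded: 15 revolutions per day

15 revolutions per day


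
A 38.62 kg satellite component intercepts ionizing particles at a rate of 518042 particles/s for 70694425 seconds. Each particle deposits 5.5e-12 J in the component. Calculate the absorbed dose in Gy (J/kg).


Total energy deposited = rate * time * E_per
  = 518042 * 70694425 * 5.5e-12 = 201.4247 J
Dose = E_total / mass = 201.4247 / 38.62
Dose = 5.2156 Gy

5.2156 Gy


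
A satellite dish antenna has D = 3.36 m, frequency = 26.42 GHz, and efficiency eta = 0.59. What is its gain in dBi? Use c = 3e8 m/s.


lambda = c/f = 3e8 / 2.642e+10 = 0.01135503 m
G = eta*(pi*D/lambda)^2 = 0.59*(pi*3.36/0.01135503)^2
G = 509862.9201 (linear)
G = 10*log10(509862.9201) = 57.0745 dBi

57.0745 dBi


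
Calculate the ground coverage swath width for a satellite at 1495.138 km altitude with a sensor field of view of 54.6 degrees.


FOV = 54.6 deg = 0.9529498 rad
swath = 2 * alt * tan(FOV/2) = 2 * 1495.138 * tan(0.4764749)
swath = 2 * 1495.138 * 0.5161385
swath = 1543.3965 km

1543.3965 km


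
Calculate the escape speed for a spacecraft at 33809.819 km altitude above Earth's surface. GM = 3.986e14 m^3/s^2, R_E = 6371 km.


r = 6371.0 + 33809.819 = 40180.8190 km = 4.0180819e+07 m
v_esc = sqrt(2*mu/r) = sqrt(2*3.986e14 / 4.0180819e+07)
v_esc = 4454.2466 m/s = 4.4542 km/s

4.4542 km/s


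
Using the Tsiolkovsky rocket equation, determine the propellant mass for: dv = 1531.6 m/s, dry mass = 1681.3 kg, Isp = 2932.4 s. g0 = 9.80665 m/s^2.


ve = Isp * g0 = 2932.4 * 9.80665 = 28757.020460 m/s
mass ratio = exp(dv/ve) = exp(1531.6/28757.020460) = 1.05470387
m_prop = m_dry * (mr - 1) = 1681.3 * (1.05470387 - 1)
m_prop = 91.9736 kg

91.9736 kg


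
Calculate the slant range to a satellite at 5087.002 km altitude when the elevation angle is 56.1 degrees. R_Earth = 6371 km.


h = 5087.002 km, el = 56.1 deg
d = -R_E*sin(el) + sqrt((R_E*sin(el))^2 + 2*R_E*h + h^2)
d = -6371.0000*sin(0.9791297) + sqrt((6371.0000*0.8300123)^2 + 2*6371.0000*5087.002 + 5087.002^2)
d = 5605.0721 km

5605.0721 km


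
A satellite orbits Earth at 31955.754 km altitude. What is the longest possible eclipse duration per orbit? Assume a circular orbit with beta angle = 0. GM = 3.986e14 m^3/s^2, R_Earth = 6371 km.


r = 38326.7540 km
T = 1244.5519 min
Eclipse fraction = arcsin(R_E/r)/pi = arcsin(6371.0000/38326.7540)/pi
= arcsin(0.1662285)/pi = 0.05315894
Eclipse duration = 0.05315894 * 1244.5519 = 66.1591 min

66.1591 minutes


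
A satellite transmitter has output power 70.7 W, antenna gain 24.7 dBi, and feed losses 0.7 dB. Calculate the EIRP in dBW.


Pt = 70.7 W = 18.4942 dBW
EIRP = Pt_dBW + Gt - losses = 18.4942 + 24.7 - 0.7 = 42.4942 dBW

42.4942 dBW


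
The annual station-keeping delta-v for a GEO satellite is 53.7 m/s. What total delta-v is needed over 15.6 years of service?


dV = rate * years = 53.7 * 15.6
dV = 837.7200 m/s

837.7200 m/s


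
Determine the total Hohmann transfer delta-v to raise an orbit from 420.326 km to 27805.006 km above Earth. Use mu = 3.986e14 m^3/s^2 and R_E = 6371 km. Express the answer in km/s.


r1 = 6791.3260 km = 6.791326e+06 m
r2 = 34176.0060 km = 3.4176006e+07 m
dv1 = sqrt(mu/r1)*(sqrt(2*r2/(r1+r2)) - 1) = 2234.6336 m/s
dv2 = sqrt(mu/r2)*(1 - sqrt(2*r1/(r1+r2))) = 1448.6926 m/s
total dv = |dv1| + |dv2| = 2234.6336 + 1448.6926 = 3683.3261 m/s = 3.6833 km/s

3.6833 km/s


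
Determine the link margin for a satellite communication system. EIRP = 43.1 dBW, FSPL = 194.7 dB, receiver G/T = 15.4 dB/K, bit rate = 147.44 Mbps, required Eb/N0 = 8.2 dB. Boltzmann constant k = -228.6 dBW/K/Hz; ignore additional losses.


C/N0 = EIRP - FSPL + G/T - k = 43.1 - 194.7 + 15.4 - (-228.6)
C/N0 = 92.4000 dB-Hz
R_b = 147.44 Mbps = 1.4744e+08 bps -> 10*log10(R_b) = 81.6862 dB-Hz
Eb/N0 = C/N0 - 10*log10(R_b) = 92.4000 - 81.6862 = 10.7138 dB
Margin = Eb/N0 - Eb/N0_req = 10.7138 - 8.2 = 2.5138 dB (link closes)

2.5138 dB


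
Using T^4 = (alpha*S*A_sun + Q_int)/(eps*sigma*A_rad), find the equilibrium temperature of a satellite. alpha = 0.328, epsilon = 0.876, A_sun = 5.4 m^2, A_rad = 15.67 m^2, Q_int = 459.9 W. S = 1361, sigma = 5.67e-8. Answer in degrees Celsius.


Numerator = alpha*S*A_sun + Q_int = 0.328*1361*5.4 + 459.9 = 2870.5032 W
Denominator = eps*sigma*A_rad = 0.876*5.67e-8*15.67 = 7.7831636e-07 W/K^4
T^4 = 3.6880931e+09 K^4
T = 246.4339 K = -26.7161 C

-26.7161 degrees Celsius


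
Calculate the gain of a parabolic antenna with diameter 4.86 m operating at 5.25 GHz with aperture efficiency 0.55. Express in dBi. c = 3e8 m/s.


lambda = c/f = 3e8 / 5.25e+09 = 0.05714286 m
G = eta*(pi*D/lambda)^2 = 0.55*(pi*4.86/0.05714286)^2
G = 39265.4945 (linear)
G = 10*log10(39265.4945) = 45.9401 dBi

45.9401 dBi


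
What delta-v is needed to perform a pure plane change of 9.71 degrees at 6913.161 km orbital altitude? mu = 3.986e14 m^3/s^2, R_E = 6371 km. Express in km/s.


r = 13284.1610 km = 1.3284161e+07 m
V = sqrt(mu/r) = 5477.7421 m/s
di = 9.71 deg = 0.1694715 rad
dV = 2*V*sin(di/2) = 2*5477.7421*sin(0.08473574)
dV = 927.2105 m/s = 0.9272105 km/s

0.9272 km/s


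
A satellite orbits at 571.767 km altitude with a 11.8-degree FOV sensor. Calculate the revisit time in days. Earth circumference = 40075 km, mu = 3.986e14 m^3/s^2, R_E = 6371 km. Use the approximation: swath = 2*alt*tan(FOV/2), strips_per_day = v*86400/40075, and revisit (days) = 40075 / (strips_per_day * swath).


swath = 2*571.767*tan(0.1029744) = 118.1727 km
v = sqrt(mu/r) = 7577.0884 m/s = 7.5771 km/s
strips/day = v*86400/40075 = 7.5771*86400/40075 = 16.3359
coverage/day = strips * swath = 16.3359 * 118.1727 = 1930.4559 km
revisit = 40075 / 1930.4559 = 20.7593 days

20.7593 days


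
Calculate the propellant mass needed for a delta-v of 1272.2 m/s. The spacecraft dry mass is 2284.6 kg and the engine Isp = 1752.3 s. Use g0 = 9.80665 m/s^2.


ve = Isp * g0 = 1752.3 * 9.80665 = 17184.192795 m/s
mass ratio = exp(dv/ve) = exp(1272.2/17184.192795) = 1.07684251
m_prop = m_dry * (mr - 1) = 2284.6 * (1.07684251 - 1)
m_prop = 175.5544 kg

175.5544 kg


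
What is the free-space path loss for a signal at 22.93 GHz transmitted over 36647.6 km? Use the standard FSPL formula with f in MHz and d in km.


f = 22.93 GHz = 22930.0000 MHz
d = 36647.6 km
FSPL = 32.44 + 20*log10(22930.0000) + 20*log10(36647.6)
FSPL = 32.44 + 87.2081 + 91.2809
FSPL = 210.9290 dB

210.9290 dB


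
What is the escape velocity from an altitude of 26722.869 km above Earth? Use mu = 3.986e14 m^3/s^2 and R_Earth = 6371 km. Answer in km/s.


r = 6371.0 + 26722.869 = 33093.8690 km = 3.3093869e+07 m
v_esc = sqrt(2*mu/r) = sqrt(2*3.986e14 / 3.3093869e+07)
v_esc = 4908.0601 m/s = 4.9081 km/s

4.9081 km/s


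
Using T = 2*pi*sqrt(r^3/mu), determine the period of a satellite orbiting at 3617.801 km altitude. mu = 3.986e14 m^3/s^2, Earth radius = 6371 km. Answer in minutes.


r = 9988.8010 km = 9.988801e+06 m
T = 2*pi*sqrt(r^3/mu) = 2*pi*sqrt(9.9664406e+20 / 3.986e14)
T = 9935.3063 s = 165.5884 min

165.5884 minutes


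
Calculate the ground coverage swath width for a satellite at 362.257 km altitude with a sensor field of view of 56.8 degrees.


FOV = 56.8 deg = 0.991347 rad
swath = 2 * alt * tan(FOV/2) = 2 * 362.257 * tan(0.4956735)
swath = 2 * 362.257 * 0.540698
swath = 391.7433 km

391.7433 km


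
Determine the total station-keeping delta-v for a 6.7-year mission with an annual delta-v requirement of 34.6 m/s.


dV = rate * years = 34.6 * 6.7
dV = 231.8200 m/s

231.8200 m/s


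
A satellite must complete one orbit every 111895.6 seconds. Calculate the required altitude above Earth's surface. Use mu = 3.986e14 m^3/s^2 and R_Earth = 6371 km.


T = 111895.6 s
r = (mu*T^2/(4*pi^2))^(1/3) = (3.986e14 * 111895.6^2 / (4*pi^2))^(1/3)
r = 5.0188151e+07 m = 50188.1506 km
alt = r - R_E = 50188.1506 - 6371 = 43817.1506 km

43817.1506 km


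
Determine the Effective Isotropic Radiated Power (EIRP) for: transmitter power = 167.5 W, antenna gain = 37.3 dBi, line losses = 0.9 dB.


Pt = 167.5 W = 22.2401 dBW
EIRP = Pt_dBW + Gt - losses = 22.2401 + 37.3 - 0.9 = 58.6401 dBW

58.6401 dBW


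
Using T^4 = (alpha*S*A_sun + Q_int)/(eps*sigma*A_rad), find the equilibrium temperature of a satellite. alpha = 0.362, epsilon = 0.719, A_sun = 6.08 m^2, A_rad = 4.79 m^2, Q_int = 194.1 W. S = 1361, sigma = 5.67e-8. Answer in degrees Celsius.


Numerator = alpha*S*A_sun + Q_int = 0.362*1361*6.08 + 194.1 = 3189.6066 W
Denominator = eps*sigma*A_rad = 0.719*5.67e-8*4.79 = 1.9527537e-07 W/K^4
T^4 = 1.6333891e+10 K^4
T = 357.4970 K = 84.3470 C

84.3470 degrees Celsius


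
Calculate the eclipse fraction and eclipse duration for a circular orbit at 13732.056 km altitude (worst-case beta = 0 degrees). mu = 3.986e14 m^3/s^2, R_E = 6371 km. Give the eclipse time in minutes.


r = 20103.0560 km
T = 472.7735 min
Eclipse fraction = arcsin(R_E/r)/pi = arcsin(6371.0000/20103.0560)/pi
= arcsin(0.316917)/pi = 0.1026477
Eclipse duration = 0.1026477 * 472.7735 = 48.5291 min

48.5291 minutes


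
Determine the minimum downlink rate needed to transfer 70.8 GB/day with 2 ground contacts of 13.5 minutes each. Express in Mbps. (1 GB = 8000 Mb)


total contact time = 2 * 13.5 * 60 = 1620.0000 s
data = 70.8 GB = 566400.0000 Mb
rate = 566400.0000 / 1620.0000 = 349.6296 Mbps

349.6296 Mbps


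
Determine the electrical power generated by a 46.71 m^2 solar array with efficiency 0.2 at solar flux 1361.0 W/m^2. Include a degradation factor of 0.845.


P = area * eta * S * degradation
P = 46.71 * 0.2 * 1361.0 * 0.845
P = 10743.7204 W

10743.7204 W
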